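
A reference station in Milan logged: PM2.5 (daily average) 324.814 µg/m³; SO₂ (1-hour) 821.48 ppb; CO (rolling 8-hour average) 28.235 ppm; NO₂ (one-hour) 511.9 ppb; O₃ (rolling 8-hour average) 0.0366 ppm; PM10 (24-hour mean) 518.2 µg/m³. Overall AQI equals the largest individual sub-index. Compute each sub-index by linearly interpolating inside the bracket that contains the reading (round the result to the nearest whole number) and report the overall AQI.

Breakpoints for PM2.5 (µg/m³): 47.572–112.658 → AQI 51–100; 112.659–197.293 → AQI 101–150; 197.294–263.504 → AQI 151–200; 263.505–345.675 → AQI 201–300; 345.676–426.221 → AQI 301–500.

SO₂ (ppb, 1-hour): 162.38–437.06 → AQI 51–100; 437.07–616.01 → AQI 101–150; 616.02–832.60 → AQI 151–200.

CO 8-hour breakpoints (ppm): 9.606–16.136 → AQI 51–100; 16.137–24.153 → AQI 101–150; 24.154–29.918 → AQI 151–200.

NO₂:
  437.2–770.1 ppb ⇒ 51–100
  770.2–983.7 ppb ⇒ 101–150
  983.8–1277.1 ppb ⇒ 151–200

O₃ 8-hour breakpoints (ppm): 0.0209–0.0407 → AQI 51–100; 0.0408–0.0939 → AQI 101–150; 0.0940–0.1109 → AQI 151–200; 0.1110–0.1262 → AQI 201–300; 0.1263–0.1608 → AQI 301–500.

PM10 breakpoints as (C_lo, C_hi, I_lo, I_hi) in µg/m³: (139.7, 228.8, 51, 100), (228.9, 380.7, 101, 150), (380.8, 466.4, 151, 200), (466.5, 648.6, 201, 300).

275

PM2.5: 324.814 lies in 263.505–345.675, so I_lo=201, I_hi=300, C_lo=263.505, C_hi=345.675.
(300−201)/(345.675−263.505) × (324.814−263.505) + 201 = 99/82.170 × 61.309 + 201 ≈ 274.87 → 275.
SO₂: row 616.02–832.60 (AQI 151–200). (200−151)·(821.48−616.02)/(832.60−616.02) + 151 = 49·205.46/216.58 + 151 ≈ 197.48 → 197.
CO: 28.235 ∈ [24.154, 29.918] ↔ index [151, 200].
151 + (28.235−24.154)·(200−151)/(29.918−24.154) = 151 + 4.081·49/5.764 ≈ 185.69, so AQI = 186.
NO₂: row 437.2–770.1 (AQI 51–100). (100−51)·(511.9−437.2)/(770.1−437.2) + 51 = 49·74.7/332.9 + 51 ≈ 62.00 → 62.
O₃: 0.0366 lies in 0.0209–0.0407, so I_lo=51, I_hi=100, C_lo=0.0209, C_hi=0.0407.
(100−51)/(0.0407−0.0209) × (0.0366−0.0209) + 51 = 49/0.0198 × 0.0157 + 51 ≈ 89.85 → 90.
PM10: 518.2 ∈ [466.5, 648.6] ↔ index [201, 300].
201 + (518.2−466.5)·(300−201)/(648.6−466.5) = 201 + 51.7·99/182.1 ≈ 229.11, so AQI = 229.
Sub-indices: PM2.5→275, SO₂→197, CO→186, NO₂→62, O₃→90, PM10→229. Overall AQI = max = 275; dominant pollutant is PM2.5.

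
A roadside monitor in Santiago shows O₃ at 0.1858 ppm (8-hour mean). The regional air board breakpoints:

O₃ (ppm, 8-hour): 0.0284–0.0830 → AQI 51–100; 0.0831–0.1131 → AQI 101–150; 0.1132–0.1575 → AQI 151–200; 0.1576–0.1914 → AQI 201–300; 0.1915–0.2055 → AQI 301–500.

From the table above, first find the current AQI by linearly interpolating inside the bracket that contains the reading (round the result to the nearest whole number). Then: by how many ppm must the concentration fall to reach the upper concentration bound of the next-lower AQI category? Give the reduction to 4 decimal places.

0.0283

O₃: 0.1858 lies in 0.1576–0.1914, so I_lo=201, I_hi=300, C_lo=0.1576, C_hi=0.1914.
(300−201)/(0.1914−0.1576) × (0.1858−0.1576) + 201 = 99/0.0338 × 0.0282 + 201 ≈ 283.60 → 284.
Current AQI 284 is in the Very Unhealthy range (201–300). The next-lower category tops out at AQI 200, whose upper concentration bound is 0.1575 ppm.
Reduction needed = 0.1858 − 0.1575 = 0.0283 ppm.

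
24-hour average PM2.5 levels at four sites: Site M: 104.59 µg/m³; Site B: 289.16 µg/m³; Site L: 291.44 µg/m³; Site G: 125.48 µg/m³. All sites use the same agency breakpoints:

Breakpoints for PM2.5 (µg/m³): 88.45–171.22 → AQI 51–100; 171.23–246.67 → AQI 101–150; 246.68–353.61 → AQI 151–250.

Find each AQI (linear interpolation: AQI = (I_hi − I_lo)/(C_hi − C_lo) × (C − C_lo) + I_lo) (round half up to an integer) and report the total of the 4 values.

Site M: 104.59 ∈ [88.45, 171.22] ↔ index [51, 100].
51 + (104.59−88.45)·(100−51)/(171.22−88.45) = 51 + 16.14·49/82.77 ≈ 60.55, so AQI = 61.
Site B: row 246.68–353.61 (AQI 151–250). (250−151)·(289.16−246.68)/(353.61−246.68) + 151 = 99·42.48/106.93 + 151 ≈ 190.33 → 190.
Site L 291.44: bracket 246.68–353.61 → index 151–250; slope 99/106.93, offset 44.76.
AQI = 151 + 99/106.93·44.76 ≈ 192.44 ⇒ 192.
Site G 125.48: bracket 88.45–171.22 → index 51–100; slope 49/82.77, offset 37.03.
AQI = 51 + 49/82.77·37.03 ≈ 72.92 ⇒ 73.
AQIs: Site M=61, Site B=190, Site L=192, Site G=73. Sum = 61 + 190 + 192 + 73 = 516.

516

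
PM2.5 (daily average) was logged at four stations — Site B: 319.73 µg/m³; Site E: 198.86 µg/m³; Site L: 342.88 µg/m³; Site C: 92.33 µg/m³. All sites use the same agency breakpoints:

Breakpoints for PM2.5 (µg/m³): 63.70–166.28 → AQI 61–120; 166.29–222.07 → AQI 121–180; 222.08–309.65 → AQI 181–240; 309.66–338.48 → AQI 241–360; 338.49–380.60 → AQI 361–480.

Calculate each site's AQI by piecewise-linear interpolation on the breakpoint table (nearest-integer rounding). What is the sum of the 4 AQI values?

Site B: 319.73 lies in 309.66–338.48, so I_lo=241, I_hi=360, C_lo=309.66, C_hi=338.48.
(360−241)/(338.48−309.66) × (319.73−309.66) + 241 = 119/28.82 × 10.07 + 241 ≈ 282.58 → 283.
Site E 198.86: bracket 166.29–222.07 → index 121–180; slope 59/55.78, offset 32.57.
AQI = 121 + 59/55.78·32.57 ≈ 155.45 ⇒ 155.
Site L: 342.88 lies in 338.49–380.60, so I_lo=361, I_hi=480, C_lo=338.49, C_hi=380.60.
(480−361)/(380.60−338.49) × (342.88−338.49) + 361 = 119/42.11 × 4.39 + 361 ≈ 373.41 → 373.
Site C: row 63.70–166.28 (AQI 61–120). (120−61)·(92.33−63.70)/(166.28−63.70) + 61 = 59·28.63/102.58 + 61 ≈ 77.47 → 77.
AQIs: Site B=283, Site E=155, Site L=373, Site C=77. Sum = 283 + 155 + 373 + 77 = 888.

888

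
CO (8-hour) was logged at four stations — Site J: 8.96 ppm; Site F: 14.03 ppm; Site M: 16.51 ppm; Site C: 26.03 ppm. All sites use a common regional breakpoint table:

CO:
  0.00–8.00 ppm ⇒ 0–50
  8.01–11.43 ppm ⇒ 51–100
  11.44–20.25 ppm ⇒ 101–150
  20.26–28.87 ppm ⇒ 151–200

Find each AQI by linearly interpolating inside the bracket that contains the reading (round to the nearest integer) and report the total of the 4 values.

493

Site J: 8.96 lies in 8.01–11.43, so I_lo=51, I_hi=100, C_lo=8.01, C_hi=11.43.
(100−51)/(11.43−8.01) × (8.96−8.01) + 51 = 49/3.42 × 0.95 + 51 ≈ 64.61 → 65.
Site F: 14.03 lies in 11.44–20.25, so I_lo=101, I_hi=150, C_lo=11.44, C_hi=20.25.
(150−101)/(20.25−11.44) × (14.03−11.44) + 101 = 49/8.81 × 2.59 + 101 ≈ 115.41 → 115.
Site M 16.51: bracket 11.44–20.25 → index 101–150; slope 49/8.81, offset 5.07.
AQI = 101 + 49/8.81·5.07 ≈ 129.20 ⇒ 129.
Site C 26.03: bracket 20.26–28.87 → index 151–200; slope 49/8.61, offset 5.77.
AQI = 151 + 49/8.61·5.77 ≈ 183.84 ⇒ 184.
AQIs: Site J=65, Site F=115, Site M=129, Site C=184. Sum = 65 + 115 + 129 + 184 = 493.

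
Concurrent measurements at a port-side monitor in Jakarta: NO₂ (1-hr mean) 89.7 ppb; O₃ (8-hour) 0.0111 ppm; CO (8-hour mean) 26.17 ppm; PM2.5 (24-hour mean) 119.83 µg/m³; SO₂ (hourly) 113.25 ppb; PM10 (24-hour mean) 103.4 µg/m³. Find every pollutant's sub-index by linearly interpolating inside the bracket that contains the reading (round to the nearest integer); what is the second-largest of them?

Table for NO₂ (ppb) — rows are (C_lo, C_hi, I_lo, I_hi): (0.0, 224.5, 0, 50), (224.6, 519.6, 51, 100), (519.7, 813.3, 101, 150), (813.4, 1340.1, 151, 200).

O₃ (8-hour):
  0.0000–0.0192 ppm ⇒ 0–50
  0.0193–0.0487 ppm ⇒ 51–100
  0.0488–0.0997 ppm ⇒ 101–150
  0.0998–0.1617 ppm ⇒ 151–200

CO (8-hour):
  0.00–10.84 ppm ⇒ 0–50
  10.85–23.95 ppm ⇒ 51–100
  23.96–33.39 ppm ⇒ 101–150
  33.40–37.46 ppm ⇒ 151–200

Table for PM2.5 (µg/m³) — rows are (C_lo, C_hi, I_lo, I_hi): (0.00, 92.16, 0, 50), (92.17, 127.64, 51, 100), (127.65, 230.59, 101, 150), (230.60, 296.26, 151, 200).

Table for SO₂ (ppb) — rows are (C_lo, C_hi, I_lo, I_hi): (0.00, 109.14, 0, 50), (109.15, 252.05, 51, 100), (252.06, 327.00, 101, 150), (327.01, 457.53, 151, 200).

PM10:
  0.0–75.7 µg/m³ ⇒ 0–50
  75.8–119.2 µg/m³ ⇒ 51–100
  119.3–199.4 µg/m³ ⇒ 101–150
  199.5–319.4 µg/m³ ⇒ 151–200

89

NO₂ 89.7: bracket 0.0–224.5 → index 0–50; slope 50/224.5, offset 89.7.
AQI = 0 + 50/224.5·89.7 ≈ 19.98 ⇒ 20.
O₃: 0.0111 ∈ [0.0000, 0.0192] ↔ index [0, 50].
0 + (0.0111−0.0000)·(50−0)/(0.0192−0.0000) = 0 + 0.0111·50/0.0192 ≈ 28.91, so AQI = 29.
CO: 26.17 ∈ [23.96, 33.39] ↔ index [101, 150].
101 + (26.17−23.96)·(150−101)/(33.39−23.96) = 101 + 2.21·49/9.43 ≈ 112.48, so AQI = 112.
PM2.5: 119.83 ∈ [92.17, 127.64] ↔ index [51, 100].
51 + (119.83−92.17)·(100−51)/(127.64−92.17) = 51 + 27.66·49/35.47 ≈ 89.21, so AQI = 89.
SO₂: 113.25 ∈ [109.15, 252.05] ↔ index [51, 100].
51 + (113.25−109.15)·(100−51)/(252.05−109.15) = 51 + 4.10·49/142.90 ≈ 52.41, so AQI = 52.
PM10: 103.4 ∈ [75.8, 119.2] ↔ index [51, 100].
51 + (103.4−75.8)·(100−51)/(119.2−75.8) = 51 + 27.6·49/43.4 ≈ 82.16, so AQI = 82.
Sub-indices: NO₂→20, O₃→29, CO→112, PM2.5→89, SO₂→52, PM10→82. Ranked high→low: 112, 89, 82, 52, 29, 20. Second-highest sub-index = 89.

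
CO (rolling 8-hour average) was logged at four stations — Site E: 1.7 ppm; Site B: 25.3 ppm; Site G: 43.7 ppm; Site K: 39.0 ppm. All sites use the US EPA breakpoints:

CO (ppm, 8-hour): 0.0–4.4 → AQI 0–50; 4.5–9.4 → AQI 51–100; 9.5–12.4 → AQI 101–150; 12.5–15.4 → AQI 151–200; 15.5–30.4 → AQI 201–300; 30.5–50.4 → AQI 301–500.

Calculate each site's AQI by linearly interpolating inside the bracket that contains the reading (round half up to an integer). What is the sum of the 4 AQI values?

Site E: 1.7 ∈ [0.0, 4.4] ↔ index [0, 50].
0 + (1.7−0.0)·(50−0)/(4.4−0.0) = 0 + 1.7·50/4.4 ≈ 19.32, so AQI = 19.
Site B: 25.3 lies in 15.5–30.4, so I_lo=201, I_hi=300, C_lo=15.5, C_hi=30.4.
(300−201)/(30.4−15.5) × (25.3−15.5) + 201 = 99/14.9 × 9.8 + 201 ≈ 266.11 → 266.
Site G 43.7: bracket 30.5–50.4 → index 301–500; slope 199/19.9, offset 13.2.
AQI = 301 + 199/19.9·13.2 ≈ 433.00 ⇒ 433.
Site K: 39.0 ∈ [30.5, 50.4] ↔ index [301, 500].
301 + (39.0−30.5)·(500−301)/(50.4−30.5) = 301 + 8.5·199/19.9 ≈ 386.00, so AQI = 386.
AQIs: Site E=19, Site B=266, Site G=433, Site K=386. Sum = 19 + 266 + 433 + 386 = 1104.

1104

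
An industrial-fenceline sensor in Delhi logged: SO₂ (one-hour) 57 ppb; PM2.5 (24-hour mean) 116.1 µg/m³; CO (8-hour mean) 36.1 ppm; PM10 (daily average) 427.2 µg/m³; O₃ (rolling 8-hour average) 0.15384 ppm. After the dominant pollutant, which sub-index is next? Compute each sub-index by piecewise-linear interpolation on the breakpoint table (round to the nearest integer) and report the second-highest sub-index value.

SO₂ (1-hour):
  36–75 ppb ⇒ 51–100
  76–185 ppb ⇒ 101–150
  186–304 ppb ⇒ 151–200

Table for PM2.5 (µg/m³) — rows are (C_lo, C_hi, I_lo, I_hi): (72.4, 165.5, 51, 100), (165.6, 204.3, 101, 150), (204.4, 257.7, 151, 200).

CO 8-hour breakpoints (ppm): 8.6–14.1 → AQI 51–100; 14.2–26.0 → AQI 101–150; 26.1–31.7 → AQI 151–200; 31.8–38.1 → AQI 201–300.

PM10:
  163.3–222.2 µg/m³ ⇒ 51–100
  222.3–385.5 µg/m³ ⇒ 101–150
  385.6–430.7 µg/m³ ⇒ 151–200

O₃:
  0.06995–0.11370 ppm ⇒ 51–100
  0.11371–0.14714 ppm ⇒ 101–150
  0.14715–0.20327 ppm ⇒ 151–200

196

SO₂: row 36–75 (AQI 51–100). (100−51)·(57−36)/(75−36) + 51 = 49·21/39 + 51 ≈ 77.38 → 77.
PM2.5 116.1: bracket 72.4–165.5 → index 51–100; slope 49/93.1, offset 43.7.
AQI = 51 + 49/93.1·43.7 ≈ 74.00 ⇒ 74.
CO: row 31.8–38.1 (AQI 201–300). (300−201)·(36.1−31.8)/(38.1−31.8) + 201 = 99·4.3/6.3 + 201 ≈ 268.57 → 269.
PM10: 427.2 ∈ [385.6, 430.7] ↔ index [151, 200].
151 + (427.2−385.6)·(200−151)/(430.7−385.6) = 151 + 41.6·49/45.1 ≈ 196.20, so AQI = 196.
O₃: 0.15384 ∈ [0.14715, 0.20327] ↔ index [151, 200].
151 + (0.15384−0.14715)·(200−151)/(0.20327−0.14715) = 151 + 0.00669·49/0.05612 ≈ 156.84, so AQI = 157.
Sub-indices: SO₂→77, PM2.5→74, CO→269, PM10→196, O₃→157. Ranked high→low: 269, 196, 157, 77, 74. Second-highest sub-index = 196.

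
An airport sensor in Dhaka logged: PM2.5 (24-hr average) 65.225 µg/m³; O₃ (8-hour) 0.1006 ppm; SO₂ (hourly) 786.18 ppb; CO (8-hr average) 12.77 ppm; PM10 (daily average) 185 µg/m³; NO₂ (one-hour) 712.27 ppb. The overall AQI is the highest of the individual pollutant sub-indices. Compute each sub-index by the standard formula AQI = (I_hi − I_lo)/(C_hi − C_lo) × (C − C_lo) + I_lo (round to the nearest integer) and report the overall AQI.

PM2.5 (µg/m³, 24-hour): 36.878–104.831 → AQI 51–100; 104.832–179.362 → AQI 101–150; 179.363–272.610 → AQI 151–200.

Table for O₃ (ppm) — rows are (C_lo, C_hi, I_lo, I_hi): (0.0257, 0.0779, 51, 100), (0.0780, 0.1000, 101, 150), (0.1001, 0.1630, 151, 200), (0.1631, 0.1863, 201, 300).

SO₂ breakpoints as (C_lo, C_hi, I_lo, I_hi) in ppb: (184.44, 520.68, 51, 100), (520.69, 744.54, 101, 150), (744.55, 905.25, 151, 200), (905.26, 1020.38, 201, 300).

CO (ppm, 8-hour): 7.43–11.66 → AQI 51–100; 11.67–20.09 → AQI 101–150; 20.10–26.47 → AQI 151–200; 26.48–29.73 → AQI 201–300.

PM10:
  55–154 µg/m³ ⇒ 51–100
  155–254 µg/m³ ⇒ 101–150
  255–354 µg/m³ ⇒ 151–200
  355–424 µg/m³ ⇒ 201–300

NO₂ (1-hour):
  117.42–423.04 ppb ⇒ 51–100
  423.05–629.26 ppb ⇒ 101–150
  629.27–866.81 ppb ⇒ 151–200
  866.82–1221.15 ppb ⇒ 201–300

168

PM2.5 65.225: bracket 36.878–104.831 → index 51–100; slope 49/67.953, offset 28.347.
AQI = 51 + 49/67.953·28.347 ≈ 71.44 ⇒ 71.
O₃ 0.1006: bracket 0.1001–0.1630 → index 151–200; slope 49/0.0629, offset 0.0005.
AQI = 151 + 49/0.0629·0.0005 ≈ 151.39 ⇒ 151.
SO₂: 786.18 lies in 744.55–905.25, so I_lo=151, I_hi=200, C_lo=744.55, C_hi=905.25.
(200−151)/(905.25−744.55) × (786.18−744.55) + 151 = 49/160.70 × 41.63 + 151 ≈ 163.69 → 164.
CO: 12.77 ∈ [11.67, 20.09] ↔ index [101, 150].
101 + (12.77−11.67)·(150−101)/(20.09−11.67) = 101 + 1.10·49/8.42 ≈ 107.40, so AQI = 107.
PM10: 185 lies in 155–254, so I_lo=101, I_hi=150, C_lo=155, C_hi=254.
(150−101)/(254−155) × (185−155) + 101 = 49/99 × 30 + 101 ≈ 115.85 → 116.
NO₂: row 629.27–866.81 (AQI 151–200). (200−151)·(712.27−629.27)/(866.81−629.27) + 151 = 49·83.00/237.54 + 151 ≈ 168.12 → 168.
Sub-indices: PM2.5→71, O₃→151, SO₂→164, CO→107, PM10→116, NO₂→168. Overall AQI = max = 168; dominant pollutant is NO₂.
AQI 168: Unhealthy.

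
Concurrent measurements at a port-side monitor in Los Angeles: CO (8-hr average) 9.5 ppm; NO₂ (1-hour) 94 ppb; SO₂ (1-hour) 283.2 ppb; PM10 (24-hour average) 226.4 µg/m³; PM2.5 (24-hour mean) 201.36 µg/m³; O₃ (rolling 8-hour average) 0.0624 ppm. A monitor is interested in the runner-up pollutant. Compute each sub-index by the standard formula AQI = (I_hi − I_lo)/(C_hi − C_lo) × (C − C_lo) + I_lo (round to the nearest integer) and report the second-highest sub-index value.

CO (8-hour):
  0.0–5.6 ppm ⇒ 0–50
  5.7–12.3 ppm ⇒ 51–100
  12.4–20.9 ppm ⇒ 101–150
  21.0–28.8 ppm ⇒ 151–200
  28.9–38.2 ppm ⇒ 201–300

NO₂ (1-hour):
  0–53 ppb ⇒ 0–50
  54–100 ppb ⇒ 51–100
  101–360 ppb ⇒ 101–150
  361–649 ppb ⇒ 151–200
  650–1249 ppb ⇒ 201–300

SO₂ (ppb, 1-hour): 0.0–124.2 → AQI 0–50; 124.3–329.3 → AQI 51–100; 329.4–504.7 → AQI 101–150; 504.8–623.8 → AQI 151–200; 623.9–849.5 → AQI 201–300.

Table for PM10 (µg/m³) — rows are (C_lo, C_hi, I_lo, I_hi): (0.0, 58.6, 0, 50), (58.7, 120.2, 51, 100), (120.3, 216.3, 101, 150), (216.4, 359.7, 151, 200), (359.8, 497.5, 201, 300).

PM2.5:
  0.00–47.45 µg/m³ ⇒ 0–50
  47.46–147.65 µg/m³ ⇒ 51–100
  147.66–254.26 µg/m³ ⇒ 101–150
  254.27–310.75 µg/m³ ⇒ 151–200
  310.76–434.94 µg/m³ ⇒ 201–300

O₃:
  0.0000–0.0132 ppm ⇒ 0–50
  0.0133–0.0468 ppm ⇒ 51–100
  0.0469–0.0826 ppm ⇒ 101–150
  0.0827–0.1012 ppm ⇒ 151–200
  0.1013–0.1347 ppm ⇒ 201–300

126

CO: 9.5 lies in 5.7–12.3, so I_lo=51, I_hi=100, C_lo=5.7, C_hi=12.3.
(100−51)/(12.3−5.7) × (9.5−5.7) + 51 = 49/6.6 × 3.8 + 51 ≈ 79.21 → 79.
NO₂: row 54–100 (AQI 51–100). (100−51)·(94−54)/(100−54) + 51 = 49·40/46 + 51 ≈ 93.61 → 94.
SO₂: 283.2 ∈ [124.3, 329.3] ↔ index [51, 100].
51 + (283.2−124.3)·(100−51)/(329.3−124.3) = 51 + 158.9·49/205.0 ≈ 88.98, so AQI = 89.
PM10 226.4: bracket 216.4–359.7 → index 151–200; slope 49/143.3, offset 10.0.
AQI = 151 + 49/143.3·10.0 ≈ 154.42 ⇒ 154.
PM2.5 201.36: bracket 147.66–254.26 → index 101–150; slope 49/106.60, offset 53.70.
AQI = 101 + 49/106.60·53.70 ≈ 125.68 ⇒ 126.
O₃ 0.0624: bracket 0.0469–0.0826 → index 101–150; slope 49/0.0357, offset 0.0155.
AQI = 101 + 49/0.0357·0.0155 ≈ 122.27 ⇒ 122.
Sub-indices: CO→79, NO₂→94, SO₂→89, PM10→154, PM2.5→126, O₃→122. Ranked high→low: 154, 126, 122, 94, 89, 79. Second-highest sub-index = 126.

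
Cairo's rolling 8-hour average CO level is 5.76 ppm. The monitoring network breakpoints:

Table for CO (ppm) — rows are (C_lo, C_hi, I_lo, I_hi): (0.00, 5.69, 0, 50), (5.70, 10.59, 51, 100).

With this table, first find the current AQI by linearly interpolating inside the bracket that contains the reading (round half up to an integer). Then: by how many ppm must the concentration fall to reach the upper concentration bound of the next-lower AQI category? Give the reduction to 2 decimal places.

0.07

CO 5.76: bracket 5.70–10.59 → index 51–100; slope 49/4.89, offset 0.06.
AQI = 51 + 49/4.89·0.06 ≈ 51.60 ⇒ 52.
Current AQI 52 is in the Moderate range (51–100). The next-lower category tops out at AQI 50, whose upper concentration bound is 5.69 ppm.
Reduction needed = 5.76 − 5.69 = 0.07 ppm.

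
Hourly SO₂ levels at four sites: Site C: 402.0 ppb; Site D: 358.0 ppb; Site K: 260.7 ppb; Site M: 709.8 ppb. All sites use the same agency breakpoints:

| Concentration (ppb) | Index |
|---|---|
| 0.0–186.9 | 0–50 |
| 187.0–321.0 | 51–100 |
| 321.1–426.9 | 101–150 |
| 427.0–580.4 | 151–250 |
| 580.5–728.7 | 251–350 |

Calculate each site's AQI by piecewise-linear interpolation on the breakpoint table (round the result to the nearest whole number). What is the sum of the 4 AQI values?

Site C: 402.0 lies in 321.1–426.9, so I_lo=101, I_hi=150, C_lo=321.1, C_hi=426.9.
(150−101)/(426.9−321.1) × (402.0−321.1) + 101 = 49/105.8 × 80.9 + 101 ≈ 138.47 → 138.
Site D 358.0: bracket 321.1–426.9 → index 101–150; slope 49/105.8, offset 36.9.
AQI = 101 + 49/105.8·36.9 ≈ 118.09 ⇒ 118.
Site K 260.7: bracket 187.0–321.0 → index 51–100; slope 49/134.0, offset 73.7.
AQI = 51 + 49/134.0·73.7 ≈ 77.95 ⇒ 78.
Site M: 709.8 lies in 580.5–728.7, so I_lo=251, I_hi=350, C_lo=580.5, C_hi=728.7.
(350−251)/(728.7−580.5) × (709.8−580.5) + 251 = 99/148.2 × 129.3 + 251 ≈ 337.37 → 337.
AQIs: Site C=138, Site D=118, Site K=78, Site M=337. Sum = 138 + 118 + 78 + 337 = 671.

671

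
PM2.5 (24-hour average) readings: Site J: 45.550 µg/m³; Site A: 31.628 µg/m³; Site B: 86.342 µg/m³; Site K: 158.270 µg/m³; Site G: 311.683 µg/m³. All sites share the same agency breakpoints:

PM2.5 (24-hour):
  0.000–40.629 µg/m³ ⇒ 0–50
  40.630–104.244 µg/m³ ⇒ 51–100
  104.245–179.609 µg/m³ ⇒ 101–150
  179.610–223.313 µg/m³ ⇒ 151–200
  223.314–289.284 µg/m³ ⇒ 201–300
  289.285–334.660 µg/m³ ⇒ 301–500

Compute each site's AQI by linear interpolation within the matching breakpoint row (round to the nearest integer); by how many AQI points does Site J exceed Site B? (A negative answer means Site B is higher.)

Site J: 45.550 lies in 40.630–104.244, so I_lo=51, I_hi=100, C_lo=40.630, C_hi=104.244.
(100−51)/(104.244−40.630) × (45.550−40.630) + 51 = 49/63.614 × 4.920 + 51 ≈ 54.79 → 55.
Site A: 31.628 ∈ [0.000, 40.629] ↔ index [0, 50].
0 + (31.628−0.000)·(50−0)/(40.629−0.000) = 0 + 31.628·50/40.629 ≈ 38.92, so AQI = 39.
Site B 86.342: bracket 40.630–104.244 → index 51–100; slope 49/63.614, offset 45.712.
AQI = 51 + 49/63.614·45.712 ≈ 86.21 ⇒ 86.
Site K: 158.270 ∈ [104.245, 179.609] ↔ index [101, 150].
101 + (158.270−104.245)·(150−101)/(179.609−104.245) = 101 + 54.025·49/75.364 ≈ 136.13, so AQI = 136.
Site G: 311.683 ∈ [289.285, 334.660] ↔ index [301, 500].
301 + (311.683−289.285)·(500−301)/(334.660−289.285) = 301 + 22.398·199/45.375 ≈ 399.23, so AQI = 399.
AQIs: Site J=55, Site A=39, Site B=86, Site K=136, Site G=399. Site J (55) − Site B (86) = -31.

-31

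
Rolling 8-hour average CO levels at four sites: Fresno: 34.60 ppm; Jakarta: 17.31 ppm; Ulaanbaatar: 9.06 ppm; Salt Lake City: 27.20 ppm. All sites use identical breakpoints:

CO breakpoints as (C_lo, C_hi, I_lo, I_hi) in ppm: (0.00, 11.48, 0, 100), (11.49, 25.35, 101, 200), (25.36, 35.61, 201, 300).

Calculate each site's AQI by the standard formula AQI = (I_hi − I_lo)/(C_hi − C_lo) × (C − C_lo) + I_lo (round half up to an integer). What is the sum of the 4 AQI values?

731

Fresno: 34.60 ∈ [25.36, 35.61] ↔ index [201, 300].
201 + (34.60−25.36)·(300−201)/(35.61−25.36) = 201 + 9.24·99/10.25 ≈ 290.24, so AQI = 290.
Jakarta: 17.31 lies in 11.49–25.35, so I_lo=101, I_hi=200, C_lo=11.49, C_hi=25.35.
(200−101)/(25.35−11.49) × (17.31−11.49) + 101 = 99/13.86 × 5.82 + 101 ≈ 142.57 → 143.
Ulaanbaatar: 9.06 ∈ [0.00, 11.48] ↔ index [0, 100].
0 + (9.06−0.00)·(100−0)/(11.48−0.00) = 0 + 9.06·100/11.48 ≈ 78.92, so AQI = 79.
Salt Lake City: row 25.36–35.61 (AQI 201–300). (300−201)·(27.20−25.36)/(35.61−25.36) + 201 = 99·1.84/10.25 + 201 ≈ 218.77 → 219.
AQIs: Fresno=290, Jakarta=143, Ulaanbaatar=79, Salt Lake City=219. Sum = 290 + 143 + 79 + 219 = 731.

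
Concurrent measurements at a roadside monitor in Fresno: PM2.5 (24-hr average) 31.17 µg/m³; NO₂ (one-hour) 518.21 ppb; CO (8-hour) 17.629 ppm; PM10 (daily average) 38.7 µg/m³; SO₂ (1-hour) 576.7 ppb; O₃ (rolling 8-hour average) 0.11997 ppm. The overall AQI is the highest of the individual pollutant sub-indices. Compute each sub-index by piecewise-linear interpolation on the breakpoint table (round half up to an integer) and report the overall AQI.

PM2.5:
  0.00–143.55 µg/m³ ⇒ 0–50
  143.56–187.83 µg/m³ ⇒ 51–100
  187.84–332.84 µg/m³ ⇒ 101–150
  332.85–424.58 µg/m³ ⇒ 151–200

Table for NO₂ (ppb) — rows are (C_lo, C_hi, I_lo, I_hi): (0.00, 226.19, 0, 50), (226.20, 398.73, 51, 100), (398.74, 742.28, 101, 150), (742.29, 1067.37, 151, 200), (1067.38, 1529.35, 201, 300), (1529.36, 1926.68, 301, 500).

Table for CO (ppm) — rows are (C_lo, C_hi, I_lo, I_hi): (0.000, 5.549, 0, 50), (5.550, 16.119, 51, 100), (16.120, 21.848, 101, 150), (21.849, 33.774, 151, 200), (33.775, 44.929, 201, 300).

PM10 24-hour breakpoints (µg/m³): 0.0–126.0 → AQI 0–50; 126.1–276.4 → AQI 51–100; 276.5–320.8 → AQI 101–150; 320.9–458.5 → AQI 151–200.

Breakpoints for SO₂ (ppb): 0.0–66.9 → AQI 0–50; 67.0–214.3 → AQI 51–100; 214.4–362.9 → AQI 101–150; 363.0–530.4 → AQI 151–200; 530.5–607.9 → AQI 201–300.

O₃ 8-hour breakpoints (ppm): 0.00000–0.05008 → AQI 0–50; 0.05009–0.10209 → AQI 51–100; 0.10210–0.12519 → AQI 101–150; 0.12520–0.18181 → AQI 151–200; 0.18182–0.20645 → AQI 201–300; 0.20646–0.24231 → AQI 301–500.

PM2.5 31.17: bracket 0.00–143.55 → index 0–50; slope 50/143.55, offset 31.17.
AQI = 0 + 50/143.55·31.17 ≈ 10.86 ⇒ 11.
NO₂: 518.21 lies in 398.74–742.28, so I_lo=101, I_hi=150, C_lo=398.74, C_hi=742.28.
(150−101)/(742.28−398.74) × (518.21−398.74) + 101 = 49/343.54 × 119.47 + 101 ≈ 118.04 → 118.
CO: 17.629 ∈ [16.120, 21.848] ↔ index [101, 150].
101 + (17.629−16.120)·(150−101)/(21.848−16.120) = 101 + 1.509·49/5.728 ≈ 113.91, so AQI = 114.
PM10 38.7: bracket 0.0–126.0 → index 0–50; slope 50/126.0, offset 38.7.
AQI = 0 + 50/126.0·38.7 ≈ 15.36 ⇒ 15.
SO₂: 576.7 lies in 530.5–607.9, so I_lo=201, I_hi=300, C_lo=530.5, C_hi=607.9.
(300−201)/(607.9−530.5) × (576.7−530.5) + 201 = 99/77.4 × 46.2 + 201 ≈ 260.09 → 260.
O₃: 0.11997 ∈ [0.10210, 0.12519] ↔ index [101, 150].
101 + (0.11997−0.10210)·(150−101)/(0.12519−0.10210) = 101 + 0.01787·49/0.02309 ≈ 138.92, so AQI = 139.
Sub-indices: PM2.5→11, NO₂→118, CO→114, PM10→15, SO₂→260, O₃→139. Overall AQI = max = 260; dominant pollutant is SO₂.
AQI 260: Very Unhealthy.

260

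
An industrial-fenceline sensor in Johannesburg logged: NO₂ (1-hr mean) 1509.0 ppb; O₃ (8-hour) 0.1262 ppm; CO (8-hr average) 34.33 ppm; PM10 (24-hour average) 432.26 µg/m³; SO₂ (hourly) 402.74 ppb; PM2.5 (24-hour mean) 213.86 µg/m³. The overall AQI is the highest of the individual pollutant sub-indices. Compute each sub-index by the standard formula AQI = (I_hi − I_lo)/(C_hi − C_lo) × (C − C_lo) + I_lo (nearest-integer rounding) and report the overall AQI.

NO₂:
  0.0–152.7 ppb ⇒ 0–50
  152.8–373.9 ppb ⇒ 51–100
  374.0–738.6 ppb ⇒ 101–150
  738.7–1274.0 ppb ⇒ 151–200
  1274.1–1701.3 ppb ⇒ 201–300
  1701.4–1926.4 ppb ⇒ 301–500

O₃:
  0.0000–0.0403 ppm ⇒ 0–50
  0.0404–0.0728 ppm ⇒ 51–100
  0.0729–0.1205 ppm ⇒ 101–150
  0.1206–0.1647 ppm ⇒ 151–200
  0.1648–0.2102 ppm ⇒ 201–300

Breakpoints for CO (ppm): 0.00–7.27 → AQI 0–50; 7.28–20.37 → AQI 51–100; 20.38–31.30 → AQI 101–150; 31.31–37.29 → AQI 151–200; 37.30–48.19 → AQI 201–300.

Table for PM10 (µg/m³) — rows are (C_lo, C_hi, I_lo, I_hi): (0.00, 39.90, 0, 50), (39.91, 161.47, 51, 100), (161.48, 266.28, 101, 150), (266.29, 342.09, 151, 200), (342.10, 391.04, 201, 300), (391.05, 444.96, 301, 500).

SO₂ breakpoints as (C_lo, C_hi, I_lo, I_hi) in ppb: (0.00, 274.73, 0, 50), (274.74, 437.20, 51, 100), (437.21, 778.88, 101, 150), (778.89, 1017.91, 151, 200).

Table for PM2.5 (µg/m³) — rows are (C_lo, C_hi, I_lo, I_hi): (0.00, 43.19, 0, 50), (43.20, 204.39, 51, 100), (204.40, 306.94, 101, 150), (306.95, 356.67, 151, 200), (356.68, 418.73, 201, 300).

453

NO₂: 1509.0 lies in 1274.1–1701.3, so I_lo=201, I_hi=300, C_lo=1274.1, C_hi=1701.3.
(300−201)/(1701.3−1274.1) × (1509.0−1274.1) + 201 = 99/427.2 × 234.9 + 201 ≈ 255.44 → 255.
O₃ 0.1262: bracket 0.1206–0.1647 → index 151–200; slope 49/0.0441, offset 0.0056.
AQI = 151 + 49/0.0441·0.0056 ≈ 157.22 ⇒ 157.
CO 34.33: bracket 31.31–37.29 → index 151–200; slope 49/5.98, offset 3.02.
AQI = 151 + 49/5.98·3.02 ≈ 175.75 ⇒ 176.
PM10: row 391.05–444.96 (AQI 301–500). (500−301)·(432.26−391.05)/(444.96−391.05) + 301 = 199·41.21/53.91 + 301 ≈ 453.12 → 453.
SO₂ 402.74: bracket 274.74–437.20 → index 51–100; slope 49/162.46, offset 128.00.
AQI = 51 + 49/162.46·128.00 ≈ 89.61 ⇒ 90.
PM2.5: 213.86 ∈ [204.40, 306.94] ↔ index [101, 150].
101 + (213.86−204.40)·(150−101)/(306.94−204.40) = 101 + 9.46·49/102.54 ≈ 105.52, so AQI = 106.
Sub-indices: NO₂→255, O₃→157, CO→176, PM10→453, SO₂→90, PM2.5→106. Overall AQI = max = 453; dominant pollutant is PM10.
AQI 453: Hazardous.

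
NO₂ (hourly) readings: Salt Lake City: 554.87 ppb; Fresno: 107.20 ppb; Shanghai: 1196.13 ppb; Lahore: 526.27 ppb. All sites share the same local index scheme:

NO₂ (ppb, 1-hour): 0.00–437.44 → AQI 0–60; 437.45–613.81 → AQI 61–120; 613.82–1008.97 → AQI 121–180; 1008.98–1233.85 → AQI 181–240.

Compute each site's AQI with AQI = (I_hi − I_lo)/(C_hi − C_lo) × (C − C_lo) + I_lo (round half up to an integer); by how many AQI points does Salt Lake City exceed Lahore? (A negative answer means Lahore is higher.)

9

Salt Lake City: 554.87 lies in 437.45–613.81, so I_lo=61, I_hi=120, C_lo=437.45, C_hi=613.81.
(120−61)/(613.81−437.45) × (554.87−437.45) + 61 = 59/176.36 × 117.42 + 61 ≈ 100.28 → 100.
Fresno: row 0.00–437.44 (AQI 0–60). (60−0)·(107.20−0.00)/(437.44−0.00) + 0 = 60·107.20/437.44 + 0 ≈ 14.70 → 15.
Shanghai 1196.13: bracket 1008.98–1233.85 → index 181–240; slope 59/224.87, offset 187.15.
AQI = 181 + 59/224.87·187.15 ≈ 230.10 ⇒ 230.
Lahore 526.27: bracket 437.45–613.81 → index 61–120; slope 59/176.36, offset 88.82.
AQI = 61 + 59/176.36·88.82 ≈ 90.71 ⇒ 91.
AQIs: Salt Lake City=100, Fresno=15, Shanghai=230, Lahore=91. Salt Lake City (100) − Lahore (91) = 9.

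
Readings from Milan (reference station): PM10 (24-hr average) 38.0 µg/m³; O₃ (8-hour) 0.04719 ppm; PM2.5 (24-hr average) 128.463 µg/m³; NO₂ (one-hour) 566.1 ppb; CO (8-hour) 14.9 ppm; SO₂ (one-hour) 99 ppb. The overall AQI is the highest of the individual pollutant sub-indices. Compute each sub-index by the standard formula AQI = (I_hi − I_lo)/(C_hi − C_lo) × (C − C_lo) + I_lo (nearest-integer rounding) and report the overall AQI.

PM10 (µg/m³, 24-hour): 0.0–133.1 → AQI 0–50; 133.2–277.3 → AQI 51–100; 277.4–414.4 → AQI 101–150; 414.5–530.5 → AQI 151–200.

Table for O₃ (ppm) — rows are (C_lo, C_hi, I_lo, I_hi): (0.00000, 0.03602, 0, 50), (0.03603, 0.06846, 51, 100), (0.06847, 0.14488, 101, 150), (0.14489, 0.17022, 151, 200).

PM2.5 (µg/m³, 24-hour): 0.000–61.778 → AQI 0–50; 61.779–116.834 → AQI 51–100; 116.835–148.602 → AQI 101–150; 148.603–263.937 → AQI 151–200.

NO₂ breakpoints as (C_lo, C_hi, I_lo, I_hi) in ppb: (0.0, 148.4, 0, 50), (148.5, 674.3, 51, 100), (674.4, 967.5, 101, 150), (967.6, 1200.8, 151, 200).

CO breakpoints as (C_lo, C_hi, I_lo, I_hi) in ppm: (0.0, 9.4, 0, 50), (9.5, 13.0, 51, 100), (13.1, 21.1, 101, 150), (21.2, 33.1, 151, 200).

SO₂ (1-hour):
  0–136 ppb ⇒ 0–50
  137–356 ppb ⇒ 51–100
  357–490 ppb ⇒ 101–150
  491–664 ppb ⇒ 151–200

119

PM10 38.0: bracket 0.0–133.1 → index 0–50; slope 50/133.1, offset 38.0.
AQI = 0 + 50/133.1·38.0 ≈ 14.27 ⇒ 14.
O₃ 0.04719: bracket 0.03603–0.06846 → index 51–100; slope 49/0.03243, offset 0.01116.
AQI = 51 + 49/0.03243·0.01116 ≈ 67.86 ⇒ 68.
PM2.5: 128.463 ∈ [116.835, 148.602] ↔ index [101, 150].
101 + (128.463−116.835)·(150−101)/(148.602−116.835) = 101 + 11.628·49/31.767 ≈ 118.94, so AQI = 119.
NO₂: row 148.5–674.3 (AQI 51–100). (100−51)·(566.1−148.5)/(674.3−148.5) + 51 = 49·417.6/525.8 + 51 ≈ 89.92 → 90.
CO: 14.9 ∈ [13.1, 21.1] ↔ index [101, 150].
101 + (14.9−13.1)·(150−101)/(21.1−13.1) = 101 + 1.8·49/8.0 ≈ 112.03, so AQI = 112.
SO₂: 99 lies in 0–136, so I_lo=0, I_hi=50, C_lo=0, C_hi=136.
(50−0)/(136−0) × (99−0) + 0 = 50/136 × 99 + 0 ≈ 36.40 → 36.
Sub-indices: PM10→14, O₃→68, PM2.5→119, NO₂→90, CO→112, SO₂→36. Overall AQI = max = 119; dominant pollutant is PM2.5.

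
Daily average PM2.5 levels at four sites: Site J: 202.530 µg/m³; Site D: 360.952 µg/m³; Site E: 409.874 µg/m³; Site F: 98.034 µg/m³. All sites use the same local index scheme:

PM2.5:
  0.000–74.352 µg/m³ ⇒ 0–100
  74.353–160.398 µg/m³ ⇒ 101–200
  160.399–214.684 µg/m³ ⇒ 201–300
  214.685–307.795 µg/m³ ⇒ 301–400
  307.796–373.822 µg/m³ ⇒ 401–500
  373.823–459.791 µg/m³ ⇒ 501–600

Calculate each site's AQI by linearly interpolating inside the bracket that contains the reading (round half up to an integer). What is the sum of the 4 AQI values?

1430

Site J 202.530: bracket 160.399–214.684 → index 201–300; slope 99/54.285, offset 42.131.
AQI = 201 + 99/54.285·42.131 ≈ 277.83 ⇒ 278.
Site D 360.952: bracket 307.796–373.822 → index 401–500; slope 99/66.026, offset 53.156.
AQI = 401 + 99/66.026·53.156 ≈ 480.70 ⇒ 481.
Site E: 409.874 lies in 373.823–459.791, so I_lo=501, I_hi=600, C_lo=373.823, C_hi=459.791.
(600−501)/(459.791−373.823) × (409.874−373.823) + 501 = 99/85.968 × 36.051 + 501 ≈ 542.52 → 543.
Site F: 98.034 lies in 74.353–160.398, so I_lo=101, I_hi=200, C_lo=74.353, C_hi=160.398.
(200−101)/(160.398−74.353) × (98.034−74.353) + 101 = 99/86.045 × 23.681 + 101 ≈ 128.25 → 128.
AQIs: Site J=278, Site D=481, Site E=543, Site F=128. Sum = 278 + 481 + 543 + 128 = 1430.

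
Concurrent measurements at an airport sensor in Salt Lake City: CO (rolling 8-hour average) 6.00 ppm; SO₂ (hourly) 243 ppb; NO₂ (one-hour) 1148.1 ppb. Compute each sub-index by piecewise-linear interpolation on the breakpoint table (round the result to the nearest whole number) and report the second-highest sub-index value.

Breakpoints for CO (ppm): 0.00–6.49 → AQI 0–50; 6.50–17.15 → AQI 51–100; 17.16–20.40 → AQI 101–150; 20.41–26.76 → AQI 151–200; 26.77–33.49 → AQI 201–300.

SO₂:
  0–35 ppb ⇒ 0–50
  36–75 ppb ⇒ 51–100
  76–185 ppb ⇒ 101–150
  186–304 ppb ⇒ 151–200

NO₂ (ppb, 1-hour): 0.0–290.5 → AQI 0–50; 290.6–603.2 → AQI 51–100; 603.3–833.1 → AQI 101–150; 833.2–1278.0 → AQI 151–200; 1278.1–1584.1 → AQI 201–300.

CO: row 0.00–6.49 (AQI 0–50). (50−0)·(6.00−0.00)/(6.49−0.00) + 0 = 50·6.00/6.49 + 0 ≈ 46.22 → 46.
SO₂: row 186–304 (AQI 151–200). (200−151)·(243−186)/(304−186) + 151 = 49·57/118 + 151 ≈ 174.67 → 175.
NO₂ 1148.1: bracket 833.2–1278.0 → index 151–200; slope 49/444.8, offset 314.9.
AQI = 151 + 49/444.8·314.9 ≈ 185.69 ⇒ 186.
Sub-indices: CO→46, SO₂→175, NO₂→186. Ranked high→low: 186, 175, 46. Second-highest sub-index = 175.

175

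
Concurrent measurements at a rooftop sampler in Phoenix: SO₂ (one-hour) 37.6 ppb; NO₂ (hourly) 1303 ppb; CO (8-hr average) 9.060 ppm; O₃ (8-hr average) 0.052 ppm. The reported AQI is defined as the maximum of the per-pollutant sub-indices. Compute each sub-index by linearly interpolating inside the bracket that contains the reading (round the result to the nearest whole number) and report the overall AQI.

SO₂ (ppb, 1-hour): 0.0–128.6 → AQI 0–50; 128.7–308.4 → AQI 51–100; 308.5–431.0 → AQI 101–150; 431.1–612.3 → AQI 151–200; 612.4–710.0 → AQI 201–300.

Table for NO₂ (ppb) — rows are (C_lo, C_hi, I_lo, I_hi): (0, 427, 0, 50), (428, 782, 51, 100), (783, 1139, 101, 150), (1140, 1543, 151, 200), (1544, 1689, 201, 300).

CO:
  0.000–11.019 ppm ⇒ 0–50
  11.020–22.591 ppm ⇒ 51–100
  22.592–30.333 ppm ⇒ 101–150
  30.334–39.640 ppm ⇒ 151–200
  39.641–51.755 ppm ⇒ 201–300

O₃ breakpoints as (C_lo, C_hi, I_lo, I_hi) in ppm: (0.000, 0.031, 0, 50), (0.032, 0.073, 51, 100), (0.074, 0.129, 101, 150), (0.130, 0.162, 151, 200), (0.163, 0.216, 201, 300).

SO₂: 37.6 ∈ [0.0, 128.6] ↔ index [0, 50].
0 + (37.6−0.0)·(50−0)/(128.6−0.0) = 0 + 37.6·50/128.6 ≈ 14.62, so AQI = 15.
NO₂ 1303: bracket 1140–1543 → index 151–200; slope 49/403, offset 163.
AQI = 151 + 49/403·163 ≈ 170.82 ⇒ 171.
CO: 9.060 ∈ [0.000, 11.019] ↔ index [0, 50].
0 + (9.060−0.000)·(50−0)/(11.019−0.000) = 0 + 9.060·50/11.019 ≈ 41.11, so AQI = 41.
O₃: 0.052 lies in 0.032–0.073, so I_lo=51, I_hi=100, C_lo=0.032, C_hi=0.073.
(100−51)/(0.073−0.032) × (0.052−0.032) + 51 = 49/0.041 × 0.020 + 51 ≈ 74.90 → 75.
Sub-indices: SO₂→15, NO₂→171, CO→41, O₃→75. Overall AQI = max = 171; dominant pollutant is NO₂.
AQI 171: Unhealthy.

171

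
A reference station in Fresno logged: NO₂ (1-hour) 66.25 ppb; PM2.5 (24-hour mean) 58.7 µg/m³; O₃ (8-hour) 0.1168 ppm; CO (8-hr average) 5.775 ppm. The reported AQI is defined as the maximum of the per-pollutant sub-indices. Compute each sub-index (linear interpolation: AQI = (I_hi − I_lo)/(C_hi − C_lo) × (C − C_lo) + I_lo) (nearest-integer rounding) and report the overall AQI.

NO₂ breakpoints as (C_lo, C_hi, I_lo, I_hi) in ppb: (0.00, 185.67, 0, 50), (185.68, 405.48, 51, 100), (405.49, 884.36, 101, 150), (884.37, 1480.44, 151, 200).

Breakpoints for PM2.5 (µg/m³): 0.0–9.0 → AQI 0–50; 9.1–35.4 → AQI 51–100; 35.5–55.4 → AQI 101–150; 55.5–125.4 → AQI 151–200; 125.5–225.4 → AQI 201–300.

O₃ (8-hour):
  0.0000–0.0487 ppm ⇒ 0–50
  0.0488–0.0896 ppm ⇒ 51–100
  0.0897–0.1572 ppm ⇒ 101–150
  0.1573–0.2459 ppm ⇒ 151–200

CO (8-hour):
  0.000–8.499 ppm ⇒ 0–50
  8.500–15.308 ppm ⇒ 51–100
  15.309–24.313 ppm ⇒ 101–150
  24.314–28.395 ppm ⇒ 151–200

153

NO₂ 66.25: bracket 0.00–185.67 → index 0–50; slope 50/185.67, offset 66.25.
AQI = 0 + 50/185.67·66.25 ≈ 17.84 ⇒ 18.
PM2.5 58.7: bracket 55.5–125.4 → index 151–200; slope 49/69.9, offset 3.2.
AQI = 151 + 49/69.9·3.2 ≈ 153.24 ⇒ 153.
O₃ 0.1168: bracket 0.0897–0.1572 → index 101–150; slope 49/0.0675, offset 0.0271.
AQI = 101 + 49/0.0675·0.0271 ≈ 120.67 ⇒ 121.
CO: 5.775 lies in 0.000–8.499, so I_lo=0, I_hi=50, C_lo=0.000, C_hi=8.499.
(50−0)/(8.499−0.000) × (5.775−0.000) + 0 = 50/8.499 × 5.775 + 0 ≈ 33.97 → 34.
Sub-indices: NO₂→18, PM2.5→153, O₃→121, CO→34. Overall AQI = max = 153; dominant pollutant is PM2.5.
AQI 153: Unhealthy.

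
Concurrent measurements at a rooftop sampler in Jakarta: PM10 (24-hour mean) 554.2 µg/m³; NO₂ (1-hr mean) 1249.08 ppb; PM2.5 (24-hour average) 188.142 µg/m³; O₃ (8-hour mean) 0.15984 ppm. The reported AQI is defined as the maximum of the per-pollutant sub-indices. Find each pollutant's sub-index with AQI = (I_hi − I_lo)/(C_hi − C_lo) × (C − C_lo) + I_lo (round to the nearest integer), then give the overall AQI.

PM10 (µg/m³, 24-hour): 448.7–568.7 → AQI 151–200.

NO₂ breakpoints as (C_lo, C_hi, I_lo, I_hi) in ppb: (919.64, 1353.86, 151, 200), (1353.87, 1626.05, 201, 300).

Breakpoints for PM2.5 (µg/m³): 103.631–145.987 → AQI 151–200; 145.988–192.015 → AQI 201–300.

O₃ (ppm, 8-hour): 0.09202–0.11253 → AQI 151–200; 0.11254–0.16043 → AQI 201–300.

299

PM10 554.2: bracket 448.7–568.7 → index 151–200; slope 49/120.0, offset 105.5.
AQI = 151 + 49/120.0·105.5 ≈ 194.08 ⇒ 194.
NO₂ 1249.08: bracket 919.64–1353.86 → index 151–200; slope 49/434.22, offset 329.44.
AQI = 151 + 49/434.22·329.44 ≈ 188.18 ⇒ 188.
PM2.5: row 145.988–192.015 (AQI 201–300). (300−201)·(188.142−145.988)/(192.015−145.988) + 201 = 99·42.154/46.027 + 201 ≈ 291.67 → 292.
O₃: 0.15984 ∈ [0.11254, 0.16043] ↔ index [201, 300].
201 + (0.15984−0.11254)·(300−201)/(0.16043−0.11254) = 201 + 0.04730·99/0.04789 ≈ 298.78, so AQI = 299.
Sub-indices: PM10→194, NO₂→188, PM2.5→292, O₃→299. Overall AQI = max = 299; dominant pollutant is O₃.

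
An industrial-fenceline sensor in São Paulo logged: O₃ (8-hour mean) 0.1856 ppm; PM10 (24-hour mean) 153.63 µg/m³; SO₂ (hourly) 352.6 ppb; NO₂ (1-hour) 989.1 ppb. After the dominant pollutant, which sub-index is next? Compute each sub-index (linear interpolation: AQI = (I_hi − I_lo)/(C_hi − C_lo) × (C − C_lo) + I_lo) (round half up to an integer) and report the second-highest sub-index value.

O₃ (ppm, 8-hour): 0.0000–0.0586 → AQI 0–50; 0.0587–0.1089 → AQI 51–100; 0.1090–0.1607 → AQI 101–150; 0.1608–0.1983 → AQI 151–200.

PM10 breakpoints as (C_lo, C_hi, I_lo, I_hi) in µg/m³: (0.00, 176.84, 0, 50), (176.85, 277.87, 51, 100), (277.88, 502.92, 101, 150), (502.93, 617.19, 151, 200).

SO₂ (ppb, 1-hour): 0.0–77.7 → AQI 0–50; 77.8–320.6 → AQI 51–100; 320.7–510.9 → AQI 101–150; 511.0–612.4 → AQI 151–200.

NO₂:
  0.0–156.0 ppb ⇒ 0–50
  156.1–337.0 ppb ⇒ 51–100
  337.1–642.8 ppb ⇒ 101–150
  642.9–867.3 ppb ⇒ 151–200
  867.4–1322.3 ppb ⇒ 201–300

O₃ 0.1856: bracket 0.1608–0.1983 → index 151–200; slope 49/0.0375, offset 0.0248.
AQI = 151 + 49/0.0375·0.0248 ≈ 183.41 ⇒ 183.
PM10: row 0.00–176.84 (AQI 0–50). (50−0)·(153.63−0.00)/(176.84−0.00) + 0 = 50·153.63/176.84 + 0 ≈ 43.44 → 43.
SO₂: row 320.7–510.9 (AQI 101–150). (150−101)·(352.6−320.7)/(510.9−320.7) + 101 = 49·31.9/190.2 + 101 ≈ 109.22 → 109.
NO₂: row 867.4–1322.3 (AQI 201–300). (300−201)·(989.1−867.4)/(1322.3−867.4) + 201 = 99·121.7/454.9 + 201 ≈ 227.49 → 227.
Sub-indices: O₃→183, PM10→43, SO₂→109, NO₂→227. Ranked high→low: 227, 183, 109, 43. Second-highest sub-index = 183.

183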